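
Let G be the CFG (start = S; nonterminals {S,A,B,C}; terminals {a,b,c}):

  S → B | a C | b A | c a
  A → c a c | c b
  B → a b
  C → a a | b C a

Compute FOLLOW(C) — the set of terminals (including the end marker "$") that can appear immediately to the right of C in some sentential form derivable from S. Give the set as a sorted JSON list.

FIRST iteration:
[1]
  A via A→c a c: +{c}
  B via B→a b: +{a}
  C via C→a a: +{a}
  C via C→b C a: +{b}
  S via S→B: +{a}
  S via S→b A: +{b}
  S via S→c a: +{c}
  S: {a,b,c}  A: {c}  B: {a}  C: {a,b}
[2] (no change)
  S: {a,b,c}  A: {c}  B: {a}  C: {a,b}

FOLLOW sets:
initialize: $ ∈ FOLLOW(S)
pass 1:
  C→b C a: FOLLOW(C) ⊇ FIRST(a) = {a}; new: +{a}
  S→B: FOLLOW(B) ⊇ FOLLOW(S) ⊇ {$}; new: +{$}
  S→a C: FOLLOW(C) ⊇ FOLLOW(S) ⊇ {$}; new: +{$}
  S→b A: FOLLOW(A) ⊇ FOLLOW(S) ⊇ {$}; new: +{$}
  S: {$}  A: {$}  B: {$}  C: {$,a}
pass 2: (no change)
  S: {$}  A: {$}  B: {$}  C: {$,a}

FOLLOW(C) = ["$", "a"]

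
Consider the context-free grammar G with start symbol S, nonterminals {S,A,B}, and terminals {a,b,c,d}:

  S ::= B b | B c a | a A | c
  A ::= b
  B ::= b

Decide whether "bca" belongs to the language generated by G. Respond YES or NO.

CNF form of G:
  S -> B T0 | B X3 | T2 A | c
  A -> b
  B -> b
  T0 -> b
  T1 -> c
  T2 -> a
  X3 -> T1 T2

Fill CYK table bottom-up:
  [0..0]={A,B,T0}  "b"  orig:{A,B}
  [1..1]={S,T1}  "c"  orig:{S}
  [2..2]={T2}  "a"  orig:{}
  [0..1]=∅  "bc"
  [1..2]={X3}  "ca"  orig:{}
  [0..2]={S}  "bca"

S ∈ T[0,2] ⇒ YES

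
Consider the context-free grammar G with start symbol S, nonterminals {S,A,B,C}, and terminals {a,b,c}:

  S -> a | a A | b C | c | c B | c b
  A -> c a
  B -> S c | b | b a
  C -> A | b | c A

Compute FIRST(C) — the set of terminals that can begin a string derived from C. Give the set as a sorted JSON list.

Compute FIRST by fixpoint:
round 1:
  A via A→c a: +{c}
  B via B→b: +{b}
  C via C→A: +{c}
  C via C→b: +{b}
  S via S→a: +{a}
  S via S→b C: +{b}
  S via S→c: +{c}
  S: {a,b,c}  A: {c}  B: {b}  C: {b,c}
round 2:
  B via B→S c: +{a,c}
  S: {a,b,c}  A: {c}  B: {a,b,c}  C: {b,c}
round 3: (stable)
  S: {a,b,c}  A: {c}  B: {a,b,c}  C: {b,c}

FIRST(C) = ["b", "c"]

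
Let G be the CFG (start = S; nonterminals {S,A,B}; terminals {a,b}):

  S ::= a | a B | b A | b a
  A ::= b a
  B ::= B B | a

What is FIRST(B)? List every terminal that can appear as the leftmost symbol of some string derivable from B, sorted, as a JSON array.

FIRST iteration:
round 1:
  A via A→b a: +{b}
  B via B→a: +{a}
  S via S→a: +{a}
  S via S→b A: +{b}
  S: {a,b}  A: {b}  B: {a}
round 2: done
  S: {a,b}  A: {b}  B: {a}

FIRST(B) = ["a"]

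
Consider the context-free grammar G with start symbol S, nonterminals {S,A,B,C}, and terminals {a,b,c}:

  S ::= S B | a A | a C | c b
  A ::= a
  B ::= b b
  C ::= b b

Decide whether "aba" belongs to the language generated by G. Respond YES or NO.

Convert to CNF:
  S -> S B | T1 A | T1 C | T2 T0
  A -> a
  B -> T0 T0
  C -> T0 T0
  T0 -> b
  T1 -> a
  T2 -> c

Fill CYK table bottom-up:
  T[0,0] 'a' = {A,T1}  orig:{A}
  T[1,1] 'b' = {T0}  orig:{}
  T[2,2] 'a' = {A,T1}  orig:{A}
  T[0,1] 'ab' = ∅
  T[1,2] 'ba' = ∅
  T[0,2] 'aba' = ∅

S ∉ T[0,2] ⇒ NO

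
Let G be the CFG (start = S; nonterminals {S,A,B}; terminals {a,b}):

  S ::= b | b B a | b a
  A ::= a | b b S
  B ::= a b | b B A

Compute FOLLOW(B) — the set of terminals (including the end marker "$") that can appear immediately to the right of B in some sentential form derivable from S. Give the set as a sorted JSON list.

FIRST sets, iterate to fixpoint:
iter 1:
  A via A→a: +{a}
  A via A→b b S: +{b}
  B via B→a b: +{a}
  B via B→b B A: +{b}
  S via S→b: +{b}
  FIRST[S]={b}  FIRST[A]={a,b}  FIRST[B]={a,b}
iter 2: (stable)
  FIRST[S]={b}  FIRST[A]={a,b}  FIRST[B]={a,b}

FOLLOW iteration:
initialize: $ ∈ FOLLOW(S)
pass 1:
  B→b B A: FOLLOW(B) ⊇ FIRST(A) = {a,b}; new: +{a,b}
  B→b B A: FOLLOW(A) ⊇ FOLLOW(B) ⊇ {a,b}; new: +{a,b}
  FOLLOW[S]={$}  FOLLOW[A]={a,b}  FOLLOW[B]={a,b}
pass 2:
  A→b b S: FOLLOW(S) ⊇ FOLLOW(A) ⊇ {a,b}; new: +{a,b}
  FOLLOW[S]={$,a,b}  FOLLOW[A]={a,b}  FOLLOW[B]={a,b}
pass 3: done
  FOLLOW[S]={$,a,b}  FOLLOW[A]={a,b}  FOLLOW[B]={a,b}

FOLLOW(B) = ["a", "b"]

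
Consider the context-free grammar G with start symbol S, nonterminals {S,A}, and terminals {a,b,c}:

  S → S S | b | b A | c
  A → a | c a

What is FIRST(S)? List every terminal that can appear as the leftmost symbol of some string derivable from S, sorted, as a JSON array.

Compute FIRST by fixpoint:
round 1:
  A via A→a: +{a}
  A via A→c a: +{c}
  S via S→b: +{b}
  S via S→c: +{c}
  FIRST[S]={b,c}  FIRST[A]={a,c}
round 2: (stable)
  FIRST[S]={b,c}  FIRST[A]={a,c}

FIRST(S) = ["b", "c"]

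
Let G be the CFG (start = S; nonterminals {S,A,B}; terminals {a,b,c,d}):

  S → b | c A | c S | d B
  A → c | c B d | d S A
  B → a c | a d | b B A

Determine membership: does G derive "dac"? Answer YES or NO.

Convert to CNF:
  S -> T0 A | T0 S | T1 B | b
  A -> T0 X4 | T1 X5 | c
  B -> T2 T0 | T2 T1 | T3 X6
  T0 -> c
  T1 -> d
  T2 -> a
  T3 -> b
  X4 -> B T1
  X5 -> S A
  X6 -> B A

CYK table (by increasing span):
  [0..0]={T1}  "d"  orig:{}
  [1..1]={T2}  "a"  orig:{}
  [2..2]={A,T0}  "c"  orig:{A}
  [0..1]=∅  "da"
  [1..2]={B}  "ac"
  [0..2]={S}  "dac"

S ∈ T[0,2] ⇒ YES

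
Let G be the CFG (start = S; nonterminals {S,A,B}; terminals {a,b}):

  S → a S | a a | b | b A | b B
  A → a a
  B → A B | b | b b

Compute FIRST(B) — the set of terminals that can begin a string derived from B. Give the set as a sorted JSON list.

FIRST sets, iterate to fixpoint:
[1]
  A via A→a a: +{a}
  B via B→A B: +{a}
  B via B→b: +{b}
  S via S→a S: +{a}
  S via S→b: +{b}
  S: {a,b}  A: {a}  B: {a,b}
[2] (stable)
  S: {a,b}  A: {a}  B: {a,b}

FIRST(B) = ["a", "b"]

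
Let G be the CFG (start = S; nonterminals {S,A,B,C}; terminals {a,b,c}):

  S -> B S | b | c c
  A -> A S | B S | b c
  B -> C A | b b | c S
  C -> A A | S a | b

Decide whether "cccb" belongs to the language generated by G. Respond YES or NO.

CNF form of G:
  S -> B S | T1 T1 | b
  A -> A S | B S | T0 T1
  B -> C A | T0 T0 | T1 S
  C -> A A | S T2 | b
  T0 -> b
  T1 -> c
  T2 -> a

CYK fill:
  [0..0]={T1}  "c"  orig:{}
  [1..1]={T1}  "c"  orig:{}
  [2..2]={T1}  "c"  orig:{}
  [3..3]={C,S,T0}  "b"  orig:{C,S}
  [0..1]={S}  "cc"
  [1..2]={S}  "cc"
  [2..3]={B}  "cb"
  [0..2]={B}  "ccc"
  [1..3]=∅  "ccb"
  [0..3]={A,S}  "cccb"

S ∈ T[0,3] ⇒ YES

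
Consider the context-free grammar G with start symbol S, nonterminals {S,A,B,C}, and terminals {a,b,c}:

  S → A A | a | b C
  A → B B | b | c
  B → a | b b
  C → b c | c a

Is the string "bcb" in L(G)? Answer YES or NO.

Convert to CNF:
  S -> A A | T0 C | a
  A -> B B | b | c
  B -> T0 T0 | a
  C -> T0 T1 | T1 T2
  T0 -> b
  T1 -> c
  T2 -> a

Fill CYK table bottom-up:
  cell(0,0) b: {A,T0}  orig:{A}
  cell(1,1) c: {A,T1}  orig:{A}
  cell(2,2) b: {A,T0}  orig:{A}
  cell(0,1) bc: {C,S}
  cell(1,2) cb: {S}
  cell(0,2) bcb: ∅

S ∉ T[0,2] ⇒ NO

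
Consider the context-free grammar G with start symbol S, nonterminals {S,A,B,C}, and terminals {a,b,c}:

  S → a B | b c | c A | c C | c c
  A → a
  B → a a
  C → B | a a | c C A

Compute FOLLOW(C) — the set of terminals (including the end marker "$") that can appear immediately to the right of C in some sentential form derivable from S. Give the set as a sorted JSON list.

Compute FIRST by fixpoint:
iter 1:
  A via A→a: +{a}
  B via B→a a: +{a}
  C via C→B: +{a}
  C via C→c C A: +{c}
  S via S→a B: +{a}
  S via S→b c: +{b}
  S via S→c A: +{c}
  S: {a,b,c}  A: {a}  B: {a}  C: {a,c}
iter 2: (no change)
  S: {a,b,c}  A: {a}  B: {a}  C: {a,c}

FOLLOW sets:
FOLLOW(S) := {$}
iter 1:
  C→c C A: FOLLOW(C) ⊇ FIRST(A) = {a}; new: +{a}
  C→c C A: FOLLOW(A) ⊇ FOLLOW(C) ⊇ {a}; new: +{a}
  S→a B: FOLLOW(B) ⊇ FOLLOW(S) ⊇ {$}; new: +{$}
  S→c A: FOLLOW(A) ⊇ FOLLOW(S) ⊇ {$}; new: +{$}
  S→c C: FOLLOW(C) ⊇ FOLLOW(S) ⊇ {$}; new: +{$}
  FOLLOW(S)={$}  FOLLOW(A)={$,a}  FOLLOW(B)={$}  FOLLOW(C)={$,a}
iter 2:
  C→B: FOLLOW(B) ⊇ FOLLOW(C) ⊇ {$,a}; new: +{a}
  FOLLOW(S)={$}  FOLLOW(A)={$,a}  FOLLOW(B)={$,a}  FOLLOW(C)={$,a}
iter 3: done
  FOLLOW(S)={$}  FOLLOW(A)={$,a}  FOLLOW(B)={$,a}  FOLLOW(C)={$,a}

FOLLOW(C) = ["$", "a"]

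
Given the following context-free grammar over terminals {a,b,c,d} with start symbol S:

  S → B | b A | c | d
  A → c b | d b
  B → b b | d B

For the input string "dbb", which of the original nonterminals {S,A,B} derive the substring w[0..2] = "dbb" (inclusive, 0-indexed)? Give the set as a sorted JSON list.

CNF form of G:
  S -> T1 A | T1 T1 | T2 B | c | d
  A -> T0 T1 | T2 T1
  B -> T1 T1 | T2 B
  T0 -> c
  T1 -> b
  T2 -> d

Fill CYK table bottom-up (cells [i..j] with 0 ≤ i ≤ j ≤ 2 only):
  [0..0]={S,T2}  "d"  orig:{S}
  [1..1]={T1}  "b"  orig:{}
  [2..2]={T1}  "b"  orig:{}
  [0..1]={A}  "db"
  [1..2]={B,S}  "bb"
  [0..2]={B,S}  "dbb"

Original NTs in T[0,2] deriving "dbb": ["B", "S"]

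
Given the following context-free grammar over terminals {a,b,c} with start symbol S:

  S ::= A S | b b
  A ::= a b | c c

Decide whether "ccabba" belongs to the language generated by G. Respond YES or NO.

CNF form of G:
  S -> A S | T1 T1
  A -> T0 T1 | T2 T2
  T0 -> a
  T1 -> b
  T2 -> c

CYK table (by increasing span):
  [0..0]={T2}  "c"  orig:{}
  [1..1]={T2}  "c"  orig:{}
  [2..2]={T0}  "a"  orig:{}
  [3..3]={T1}  "b"  orig:{}
  [4..4]={T1}  "b"  orig:{}
  [5..5]={T0}  "a"  orig:{}
  [0..1]={A}  "cc"
  [1..2]=∅  "ca"
  [2..3]={A}  "ab"
  [3..4]={S}  "bb"
  [4..5]=∅  "ba"
  [0..2]=∅  "cca"
  [1..3]=∅  "cab"
  [2..4]=∅  "abb"
  [3..5]=∅  "bba"
  [0..3]=∅  "ccab"
  [1..4]=∅  "cabb"
  [2..5]=∅  "abba"
  [0..4]=∅  "ccabb"
  [1..5]=∅  "cabba"
  [0..5]=∅  "ccabba"

S ∉ T[0,5] ⇒ NO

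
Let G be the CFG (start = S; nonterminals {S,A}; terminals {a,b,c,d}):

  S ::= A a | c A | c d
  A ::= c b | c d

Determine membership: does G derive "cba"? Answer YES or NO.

Convert to CNF:
  S -> A T3 | T0 A | T0 T2
  A -> T0 T1 | T0 T2
  T0 -> c
  T1 -> b
  T2 -> d
  T3 -> a

CYK table (by increasing span):
  T[0,0] 'c' = {T0}  orig:{}
  T[1,1] 'b' = {T1}  orig:{}
  T[2,2] 'a' = {T3}  orig:{}
  T[0,1] 'cb' = {A}
  T[1,2] 'ba' = ∅
  T[0,2] 'cba' = {S}

S ∈ T[0,2] ⇒ YES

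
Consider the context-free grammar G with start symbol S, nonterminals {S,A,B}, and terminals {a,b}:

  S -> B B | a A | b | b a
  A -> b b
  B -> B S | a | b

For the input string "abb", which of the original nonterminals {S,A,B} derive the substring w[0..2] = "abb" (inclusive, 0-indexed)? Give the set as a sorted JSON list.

Convert to CNF:
  S -> B B | T0 T1 | T1 A | b
  A -> T0 T0
  B -> B S | a | b
  T0 -> b
  T1 -> a

CYK fill — only the sub-triangle for w[0..2]:
  T[0,0] 'a' = {B,T1}  orig:{B}
  T[1,1] 'b' = {B,S,T0}  orig:{B,S}
  T[2,2] 'b' = {B,S,T0}  orig:{B,S}
  T[0,1] 'ab' = {B,S}
  T[1,2] 'bb' = {A,B,S}
  T[0,2] 'abb' = {B,S}

Original NTs in T[0,2] deriving "abb": ["B", "S"]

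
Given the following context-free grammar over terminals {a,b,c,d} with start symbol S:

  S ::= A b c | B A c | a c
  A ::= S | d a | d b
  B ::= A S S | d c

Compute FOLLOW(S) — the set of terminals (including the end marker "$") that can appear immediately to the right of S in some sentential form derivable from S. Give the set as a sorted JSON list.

FIRST sets, iterate to fixpoint:
round 1:
  A via A→d a: +{d}
  B via B→A S S: +{d}
  S via S→A b c: +{d}
  S via S→a c: +{a}
  FIRST(S)={a,d}  FIRST(A)={d}  FIRST(B)={d}
round 2:
  A via A→S: +{a}
  B via B→A S S: +{a}
  FIRST(S)={a,d}  FIRST(A)={a,d}  FIRST(B)={a,d}
round 3: (no change)
  FIRST(S)={a,d}  FIRST(A)={a,d}  FIRST(B)={a,d}

FOLLOW sets:
seed FOLLOW(S) with $
pass 1:
  B→A S S: FOLLOW(A) ⊇ FIRST(S) = {a,d}; new: +{a,d}
  B→A S S: FOLLOW(S) ⊇ FIRST(S) = {a,d}; new: +{a,d}
  S→A b c: FOLLOW(A) ⊇ FIRST(b) = {b}; new: +{b}
  S→B A c: FOLLOW(B) ⊇ FIRST(A) = {a,d}; new: +{a,d}
  S→B A c: FOLLOW(A) ⊇ FIRST(c) = {c}; new: +{c}
  FOLLOW(S)={$,a,d}  FOLLOW(A)={a,b,c,d}  FOLLOW(B)={a,d}
pass 2:
  A→S: FOLLOW(S) ⊇ FOLLOW(A) ⊇ {a,b,c,d}; new: +{b,c}
  FOLLOW(S)={$,a,b,c,d}  FOLLOW(A)={a,b,c,d}  FOLLOW(B)={a,d}
pass 3: (no change)
  FOLLOW(S)={$,a,b,c,d}  FOLLOW(A)={a,b,c,d}  FOLLOW(B)={a,d}

FOLLOW(S) = ["$", "a", "b", "c", "d"]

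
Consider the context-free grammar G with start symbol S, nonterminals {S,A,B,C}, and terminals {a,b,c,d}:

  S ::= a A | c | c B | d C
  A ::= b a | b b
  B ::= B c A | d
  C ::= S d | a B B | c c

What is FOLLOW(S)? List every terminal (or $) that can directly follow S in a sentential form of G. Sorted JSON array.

FIRST sets, iterate to fixpoint:
[1]
  A via A→b a: +{b}
  B via B→d: +{d}
  C via C→a B B: +{a}
  C via C→c c: +{c}
  S via S→a A: +{a}
  S via S→c: +{c}
  S via S→d C: +{d}
  FIRST(S)={a,c,d}  FIRST(A)={b}  FIRST(B)={d}  FIRST(C)={a,c}
[2]
  C via C→S d: +{d}
  FIRST(S)={a,c,d}  FIRST(A)={b}  FIRST(B)={d}  FIRST(C)={a,c,d}
[3] done
  FIRST(S)={a,c,d}  FIRST(A)={b}  FIRST(B)={d}  FIRST(C)={a,c,d}

FOLLOW sets:
FOLLOW(S) := {$}
round 1:
  B→B c A: FOLLOW(B) ⊇ FIRST(c) = {c}; new: +{c}
  B→B c A: FOLLOW(A) ⊇ FOLLOW(B) ⊇ {c}; new: +{c}
  C→S d: FOLLOW(S) ⊇ FIRST(d) = {d}; new: +{d}
  C→a B B: FOLLOW(B) ⊇ FIRST(B) = {d}; new: +{d}
  S→a A: FOLLOW(A) ⊇ FOLLOW(S) ⊇ {$,d}; new: +{$,d}
  S→c B: FOLLOW(B) ⊇ FOLLOW(S) ⊇ {$,d}; new: +{$}
  S→d C: FOLLOW(C) ⊇ FOLLOW(S) ⊇ {$,d}; new: +{$,d}
  FOLLOW[S]={$,d}  FOLLOW[A]={$,c,d}  FOLLOW[B]={$,c,d}  FOLLOW[C]={$,d}
round 2: done
  FOLLOW[S]={$,d}  FOLLOW[A]={$,c,d}  FOLLOW[B]={$,c,d}  FOLLOW[C]={$,d}

FOLLOW(S) = ["$", "d"]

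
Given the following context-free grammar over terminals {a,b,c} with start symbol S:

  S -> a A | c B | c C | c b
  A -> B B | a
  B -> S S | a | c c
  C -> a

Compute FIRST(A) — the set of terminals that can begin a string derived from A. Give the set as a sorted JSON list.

Compute FIRST by fixpoint:
iter 1:
  A via A→a: +{a}
  B via B→a: +{a}
  B via B→c c: +{c}
  C via C→a: +{a}
  S via S→a A: +{a}
  S via S→c B: +{c}
  FIRST[S]={a,c}  FIRST[A]={a}  FIRST[B]={a,c}  FIRST[C]={a}
iter 2:
  A via A→B B: +{c}
  FIRST[S]={a,c}  FIRST[A]={a,c}  FIRST[B]={a,c}  FIRST[C]={a}
iter 3: done
  FIRST[S]={a,c}  FIRST[A]={a,c}  FIRST[B]={a,c}  FIRST[C]={a}

FIRST(A) = ["a", "c"]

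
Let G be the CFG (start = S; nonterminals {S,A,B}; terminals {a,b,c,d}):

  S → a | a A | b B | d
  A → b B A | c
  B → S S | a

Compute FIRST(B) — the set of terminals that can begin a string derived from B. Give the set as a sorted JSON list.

FIRST sets, iterate to fixpoint:
round 1:
  A via A→b B A: +{b}
  A via A→c: +{c}
  B via B→a: +{a}
  S via S→a: +{a}
  S via S→b B: +{b}
  S via S→d: +{d}
  S: {a,b,d}  A: {b,c}  B: {a}
round 2:
  B via B→S S: +{b,d}
  S: {a,b,d}  A: {b,c}  B: {a,b,d}
round 3: — fixpoint
  S: {a,b,d}  A: {b,c}  B: {a,b,d}

FIRST(B) = ["a", "b", "d"]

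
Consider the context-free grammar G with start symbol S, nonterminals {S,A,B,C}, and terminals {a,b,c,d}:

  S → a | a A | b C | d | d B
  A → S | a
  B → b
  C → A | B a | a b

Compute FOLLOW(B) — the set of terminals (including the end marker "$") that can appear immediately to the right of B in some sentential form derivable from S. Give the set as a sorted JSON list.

Compute FIRST by fixpoint:
pass 1:
  A via A→a: +{a}
  B via B→b: +{b}
  C via C→A: +{a}
  C via C→B a: +{b}
  S via S→a: +{a}
  S via S→b C: +{b}
  S via S→d: +{d}
  S: {a,b,d}  A: {a}  B: {b}  C: {a,b}
pass 2:
  A via A→S: +{b,d}
  C via C→A: +{d}
  S: {a,b,d}  A: {a,b,d}  B: {b}  C: {a,b,d}
pass 3: — fixpoint
  S: {a,b,d}  A: {a,b,d}  B: {b}  C: {a,b,d}

FOLLOW iteration:
FOLLOW(S) := {$}
iter 1:
  C→B a: FOLLOW(B) ⊇ FIRST(a) = {a}; new: +{a}
  S→a A: FOLLOW(A) ⊇ FOLLOW(S) ⊇ {$}; new: +{$}
  S→b C: FOLLOW(C) ⊇ FOLLOW(S) ⊇ {$}; new: +{$}
  S→d B: FOLLOW(B) ⊇ FOLLOW(S) ⊇ {$}; new: +{$}
  FOLLOW(S)={$}  FOLLOW(A)={$}  FOLLOW(B)={$,a}  FOLLOW(C)={$}
iter 2: (stable)
  FOLLOW(S)={$}  FOLLOW(A)={$}  FOLLOW(B)={$,a}  FOLLOW(C)={$}

FOLLOW(B) = ["$", "a"]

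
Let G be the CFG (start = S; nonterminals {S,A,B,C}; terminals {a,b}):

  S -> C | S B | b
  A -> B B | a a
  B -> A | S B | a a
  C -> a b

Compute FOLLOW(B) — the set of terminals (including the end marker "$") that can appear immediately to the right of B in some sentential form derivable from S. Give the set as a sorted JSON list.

Compute FIRST by fixpoint:
round 1:
  A via A→a a: +{a}
  B via B→A: +{a}
  C via C→a b: +{a}
  S via S→C: +{a}
  S via S→b: +{b}
  FIRST[S]={a,b}  FIRST[A]={a}  FIRST[B]={a}  FIRST[C]={a}
round 2:
  B via B→S B: +{b}
  FIRST[S]={a,b}  FIRST[A]={a}  FIRST[B]={a,b}  FIRST[C]={a}
round 3:
  A via A→B B: +{b}
  FIRST[S]={a,b}  FIRST[A]={a,b}  FIRST[B]={a,b}  FIRST[C]={a}
round 4: done
  FIRST[S]={a,b}  FIRST[A]={a,b}  FIRST[B]={a,b}  FIRST[C]={a}

FOLLOW iteration:
initialize: $ ∈ FOLLOW(S)
iter 1:
  A→B B: FOLLOW(B) ⊇ FIRST(B) = {a,b}; new: +{a,b}
  B→A: FOLLOW(A) ⊇ FOLLOW(B) ⊇ {a,b}; new: +{a,b}
  B→S B: FOLLOW(S) ⊇ FIRST(B) = {a,b}; new: +{a,b}
  S→C: FOLLOW(C) ⊇ FOLLOW(S) ⊇ {$,a,b}; new: +{$,a,b}
  S→S B: FOLLOW(B) ⊇ FOLLOW(S) ⊇ {$,a,b}; new: +{$}
  FOLLOW[S]={$,a,b}  FOLLOW[A]={a,b}  FOLLOW[B]={$,a,b}  FOLLOW[C]={$,a,b}
iter 2:
  B→A: FOLLOW(A) ⊇ FOLLOW(B) ⊇ {$,a,b}; new: +{$}
  FOLLOW[S]={$,a,b}  FOLLOW[A]={$,a,b}  FOLLOW[B]={$,a,b}  FOLLOW[C]={$,a,b}
iter 3: — fixpoint
  FOLLOW[S]={$,a,b}  FOLLOW[A]={$,a,b}  FOLLOW[B]={$,a,b}  FOLLOW[C]={$,a,b}

FOLLOW(B) = ["$", "a", "b"]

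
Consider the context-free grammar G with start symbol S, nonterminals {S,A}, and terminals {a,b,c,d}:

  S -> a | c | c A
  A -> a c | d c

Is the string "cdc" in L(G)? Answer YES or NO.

CNF form of G:
  S -> T1 A | a | c
  A -> T0 T1 | T2 T1
  T0 -> a
  T1 -> c
  T2 -> d

CYK fill:
  cell(0,0) c: {S,T1}  orig:{S}
  cell(1,1) d: {T2}  orig:{}
  cell(2,2) c: {S,T1}  orig:{S}
  cell(0,1) cd: ∅
  cell(1,2) dc: {A}
  cell(0,2) cdc: {S}

S ∈ T[0,2] ⇒ YES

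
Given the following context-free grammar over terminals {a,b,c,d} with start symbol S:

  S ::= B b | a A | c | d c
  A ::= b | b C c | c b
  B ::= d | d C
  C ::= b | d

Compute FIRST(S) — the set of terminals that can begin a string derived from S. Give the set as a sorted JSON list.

FIRST iteration:
round 1:
  A via A→b: +{b}
  A via A→c b: +{c}
  B via B→d: +{d}
  C via C→b: +{b}
  C via C→d: +{d}
  S via S→B b: +{d}
  S via S→a A: +{a}
  S via S→c: +{c}
  FIRST(S)={a,c,d}  FIRST(A)={b,c}  FIRST(B)={d}  FIRST(C)={b,d}
round 2: (no change)
  FIRST(S)={a,c,d}  FIRST(A)={b,c}  FIRST(B)={d}  FIRST(C)={b,d}

FIRST(S) = ["a", "c", "d"]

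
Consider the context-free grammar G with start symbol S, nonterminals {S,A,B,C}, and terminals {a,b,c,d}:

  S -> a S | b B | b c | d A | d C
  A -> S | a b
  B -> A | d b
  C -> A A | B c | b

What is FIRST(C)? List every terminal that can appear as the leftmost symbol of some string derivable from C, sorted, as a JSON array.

FIRST sets, iterate to fixpoint:
round 1:
  A via A→a b: +{a}
  B via B→A: +{a}
  B via B→d b: +{d}
  C via C→A A: +{a}
  C via C→B c: +{d}
  C via C→b: +{b}
  S via S→a S: +{a}
  S via S→b B: +{b}
  S via S→d A: +{d}
  FIRST[S]={a,b,d}  FIRST[A]={a}  FIRST[B]={a,d}  FIRST[C]={a,b,d}
round 2:
  A via A→S: +{b,d}
  B via B→A: +{b}
  FIRST[S]={a,b,d}  FIRST[A]={a,b,d}  FIRST[B]={a,b,d}  FIRST[C]={a,b,d}
round 3: (stable)
  FIRST[S]={a,b,d}  FIRST[A]={a,b,d}  FIRST[B]={a,b,d}  FIRST[C]={a,b,d}

FIRST(C) = ["a", "b", "d"]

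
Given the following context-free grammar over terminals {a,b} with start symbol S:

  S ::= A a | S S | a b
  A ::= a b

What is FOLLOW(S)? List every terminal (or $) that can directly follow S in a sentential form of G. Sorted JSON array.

FIRST iteration:
round 1:
  A via A→a b: +{a}
  S via S→A a: +{a}
  FIRST[S]={a}  FIRST[A]={a}
round 2: — fixpoint
  FIRST[S]={a}  FIRST[A]={a}

FOLLOW sets:
seed FOLLOW(S) with $
[1]
  S→A a: FOLLOW(A) ⊇ FIRST(a) = {a}; new: +{a}
  S→S S: FOLLOW(S) ⊇ FIRST(S) = {a}; new: +{a}
  FOLLOW(S)={$,a}  FOLLOW(A)={a}
[2] — fixpoint
  FOLLOW(S)={$,a}  FOLLOW(A)={a}

FOLLOW(S) = ["$", "a"]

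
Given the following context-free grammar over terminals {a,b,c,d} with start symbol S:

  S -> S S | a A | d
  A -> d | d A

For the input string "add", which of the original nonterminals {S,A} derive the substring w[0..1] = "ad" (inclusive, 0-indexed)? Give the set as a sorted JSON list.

CNF form of G:
  S -> S S | T1 A | d
  A -> T0 A | d
  T0 -> d
  T1 -> a

CYK table (by increasing span), restricted to cells inside w[0..1]:
  [0..0]={T1}  "a"  orig:{}
  [1..1]={A,S,T0}  "d"  orig:{A,S}
  [0..1]={S}  "ad"

Original NTs in T[0,1] deriving "ad": ["S"]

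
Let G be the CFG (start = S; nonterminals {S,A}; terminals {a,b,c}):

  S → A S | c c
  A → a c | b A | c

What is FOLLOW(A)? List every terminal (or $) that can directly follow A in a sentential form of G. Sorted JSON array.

Compute FIRST by fixpoint:
[1]
  A via A→a c: +{a}
  A via A→b A: +{b}
  A via A→c: +{c}
  S via S→A S: +{a,b,c}
  FIRST[S]={a,b,c}  FIRST[A]={a,b,c}
[2] (no change)
  FIRST[S]={a,b,c}  FIRST[A]={a,b,c}

FOLLOW iteration:
FOLLOW(S) := {$}
iter 1:
  S→A S: FOLLOW(A) ⊇ FIRST(S) = {a,b,c}; new: +{a,b,c}
  FOLLOW[S]={$}  FOLLOW[A]={a,b,c}
iter 2: done
  FOLLOW[S]={$}  FOLLOW[A]={a,b,c}

FOLLOW(A) = ["a", "b", "c"]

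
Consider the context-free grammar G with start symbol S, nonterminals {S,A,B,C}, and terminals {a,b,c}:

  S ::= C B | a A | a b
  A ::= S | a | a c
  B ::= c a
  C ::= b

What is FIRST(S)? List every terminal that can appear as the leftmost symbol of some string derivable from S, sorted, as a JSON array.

FIRST sets, iterate to fixpoint:
pass 1:
  A via A→a: +{a}
  B via B→c a: +{c}
  C via C→b: +{b}
  S via S→C B: +{b}
  S via S→a A: +{a}
  FIRST[S]={a,b}  FIRST[A]={a}  FIRST[B]={c}  FIRST[C]={b}
pass 2:
  A via A→S: +{b}
  FIRST[S]={a,b}  FIRST[A]={a,b}  FIRST[B]={c}  FIRST[C]={b}
pass 3: (no change)
  FIRST[S]={a,b}  FIRST[A]={a,b}  FIRST[B]={c}  FIRST[C]={b}

FIRST(S) = ["a", "b"]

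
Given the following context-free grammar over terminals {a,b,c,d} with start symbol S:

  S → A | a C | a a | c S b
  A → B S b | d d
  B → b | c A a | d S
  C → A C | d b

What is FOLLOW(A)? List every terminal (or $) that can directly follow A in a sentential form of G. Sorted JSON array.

FIRST iteration:
iter 1:
  A via A→d d: +{d}
  B via B→b: +{b}
  B via B→c A a: +{c}
  B via B→d S: +{d}
  C via C→A C: +{d}
  S via S→A: +{d}
  S via S→a C: +{a}
  S via S→c S b: +{c}
  FIRST(S)={a,c,d}  FIRST(A)={d}  FIRST(B)={b,c,d}  FIRST(C)={d}
iter 2:
  A via A→B S b: +{b,c}
  C via C→A C: +{b,c}
  S via S→A: +{b}
  FIRST(S)={a,b,c,d}  FIRST(A)={b,c,d}  FIRST(B)={b,c,d}  FIRST(C)={b,c,d}
iter 3: — fixpoint
  FIRST(S)={a,b,c,d}  FIRST(A)={b,c,d}  FIRST(B)={b,c,d}  FIRST(C)={b,c,d}

FOLLOW sets:
initialize: $ ∈ FOLLOW(S)
pass 1:
  A→B S b: FOLLOW(B) ⊇ FIRST(S) = {a,b,c,d}; new: +{a,b,c,d}
  A→B S b: FOLLOW(S) ⊇ FIRST(b) = {b}; new: +{b}
  B→c A a: FOLLOW(A) ⊇ FIRST(a) = {a}; new: +{a}
  B→d S: FOLLOW(S) ⊇ FOLLOW(B) ⊇ {a,b,c,d}; new: +{a,c,d}
  C→A C: FOLLOW(A) ⊇ FIRST(C) = {b,c,d}; new: +{b,c,d}
  S→A: FOLLOW(A) ⊇ FOLLOW(S) ⊇ {$,a,b,c,d}; new: +{$}
  S→a C: FOLLOW(C) ⊇ FOLLOW(S) ⊇ {$,a,b,c,d}; new: +{$,a,b,c,d}
  FOLLOW[S]={$,a,b,c,d}  FOLLOW[A]={$,a,b,c,d}  FOLLOW[B]={a,b,c,d}  FOLLOW[C]={$,a,b,c,d}
pass 2: (stable)
  FOLLOW[S]={$,a,b,c,d}  FOLLOW[A]={$,a,b,c,d}  FOLLOW[B]={a,b,c,d}  FOLLOW[C]={$,a,b,c,d}

FOLLOW(A) = ["$", "a", "b", "c", "d"]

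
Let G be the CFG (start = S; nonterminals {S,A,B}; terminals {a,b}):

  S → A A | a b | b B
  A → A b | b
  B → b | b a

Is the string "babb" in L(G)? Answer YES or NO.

Convert to CNF:
  S -> A A | T0 B | T1 T0
  A -> A T0 | b
  B -> T0 T1 | b
  T0 -> b
  T1 -> a

CYK fill:
  cell(0,0) b: {A,B,T0}  orig:{A,B}
  cell(1,1) a: {T1}  orig:{}
  cell(2,2) b: {A,B,T0}  orig:{A,B}
  cell(3,3) b: {A,B,T0}  orig:{A,B}
  cell(0,1) ba: {B}
  cell(1,2) ab: {S}
  cell(2,3) bb: {A,S}
  cell(0,2) bab: ∅
  cell(1,3) abb: ∅
  cell(0,3) babb: ∅

S ∉ T[0,3] ⇒ NO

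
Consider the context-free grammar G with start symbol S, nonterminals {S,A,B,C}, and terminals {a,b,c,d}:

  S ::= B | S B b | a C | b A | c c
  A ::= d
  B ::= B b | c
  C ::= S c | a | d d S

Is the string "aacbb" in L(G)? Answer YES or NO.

CNF form of G:
  S -> B T0 | S X5 | T0 A | T1 T1 | T3 C | c
  A -> d
  B -> B T0 | c
  C -> S T1 | T2 X4 | a
  T0 -> b
  T1 -> c
  T2 -> d
  T3 -> a
  X4 -> T2 S
  X5 -> B T0

Fill CYK table bottom-up:
  cell(0,0) a: {C,T3}  orig:{C}
  cell(1,1) a: {C,T3}  orig:{C}
  cell(2,2) c: {B,S,T1}  orig:{B,S}
  cell(3,3) b: {T0}  orig:{}
  cell(4,4) b: {T0}  orig:{}
  cell(0,1) aa: {S}
  cell(1,2) ac: ∅
  cell(2,3) cb: {B,S,X5}  orig:{B,S}
  cell(3,4) bb: ∅
  cell(0,2) aac: {C}
  cell(1,3) acb: ∅
  cell(2,4) cbb: {B,S,X5}  orig:{B,S}
  cell(0,3) aacb: {S}
  cell(1,4) acbb: ∅
  cell(0,4) aacbb: {S}

S ∈ T[0,4] ⇒ YES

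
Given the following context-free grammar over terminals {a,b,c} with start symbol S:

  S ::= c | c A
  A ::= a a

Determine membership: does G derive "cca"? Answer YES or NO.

Convert to CNF:
  S -> T1 A | c
  A -> T0 T0
  T0 -> a
  T1 -> c

Fill CYK table bottom-up:
  [0..0]={S,T1}  "c"  orig:{S}
  [1..1]={S,T1}  "c"  orig:{S}
  [2..2]={T0}  "a"  orig:{}
  [0..1]=∅  "cc"
  [1..2]=∅  "ca"
  [0..2]=∅  "cca"

S ∉ T[0,2] ⇒ NO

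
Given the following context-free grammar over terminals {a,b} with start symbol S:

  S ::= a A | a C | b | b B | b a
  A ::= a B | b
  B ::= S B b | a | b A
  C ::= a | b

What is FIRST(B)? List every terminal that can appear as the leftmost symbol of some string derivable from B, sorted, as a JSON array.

FIRST sets, iterate to fixpoint:
[1]
  A via A→a B: +{a}
  A via A→b: +{b}
  B via B→a: +{a}
  B via B→b A: +{b}
  C via C→a: +{a}
  C via C→b: +{b}
  S via S→a A: +{a}
  S via S→b: +{b}
  FIRST(S)={a,b}  FIRST(A)={a,b}  FIRST(B)={a,b}  FIRST(C)={a,b}
[2] done
  FIRST(S)={a,b}  FIRST(A)={a,b}  FIRST(B)={a,b}  FIRST(C)={a,b}

FIRST(B) = ["a", "b"]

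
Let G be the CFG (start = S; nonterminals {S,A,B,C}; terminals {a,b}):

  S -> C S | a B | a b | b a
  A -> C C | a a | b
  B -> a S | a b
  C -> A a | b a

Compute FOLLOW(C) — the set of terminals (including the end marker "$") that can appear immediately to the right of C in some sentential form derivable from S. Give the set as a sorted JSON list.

Compute FIRST by fixpoint:
[1]
  A via A→a a: +{a}
  A via A→b: +{b}
  B via B→a S: +{a}
  C via C→A a: +{a,b}
  S via S→C S: +{a,b}
  FIRST(S)={a,b}  FIRST(A)={a,b}  FIRST(B)={a}  FIRST(C)={a,b}
[2] (stable)
  FIRST(S)={a,b}  FIRST(A)={a,b}  FIRST(B)={a}  FIRST(C)={a,b}

FOLLOW iteration:
seed FOLLOW(S) with $
iter 1:
  A→C C: FOLLOW(C) ⊇ FIRST(C) = {a,b}; new: +{a,b}
  C→A a: FOLLOW(A) ⊇ FIRST(a) = {a}; new: +{a}
  S→a B: FOLLOW(B) ⊇ FOLLOW(S) ⊇ {$}; new: +{$}
  FOLLOW[S]={$}  FOLLOW[A]={a}  FOLLOW[B]={$}  FOLLOW[C]={a,b}
iter 2: (no change)
  FOLLOW[S]={$}  FOLLOW[A]={a}  FOLLOW[B]={$}  FOLLOW[C]={a,b}

FOLLOW(C) = ["a", "b"]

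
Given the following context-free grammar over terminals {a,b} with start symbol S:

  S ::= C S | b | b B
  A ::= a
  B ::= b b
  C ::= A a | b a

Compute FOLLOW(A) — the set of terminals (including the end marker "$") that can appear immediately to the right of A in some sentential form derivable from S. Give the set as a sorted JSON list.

FIRST iteration:
iter 1:
  A via A→a: +{a}
  B via B→b b: +{b}
  C via C→A a: +{a}
  C via C→b a: +{b}
  S via S→C S: +{a,b}
  S: {a,b}  A: {a}  B: {b}  C: {a,b}
iter 2: (no change)
  S: {a,b}  A: {a}  B: {b}  C: {a,b}

Compute FOLLOW by fixpoint:
seed FOLLOW(S) with $
round 1:
  C→A a: FOLLOW(A) ⊇ FIRST(a) = {a}; new: +{a}
  S→C S: FOLLOW(C) ⊇ FIRST(S) = {a,b}; new: +{a,b}
  S→b B: FOLLOW(B) ⊇ FOLLOW(S) ⊇ {$}; new: +{$}
  S: {$}  A: {a}  B: {$}  C: {a,b}
round 2: (no change)
  S: {$}  A: {a}  B: {$}  C: {a,b}

FOLLOW(A) = ["a"]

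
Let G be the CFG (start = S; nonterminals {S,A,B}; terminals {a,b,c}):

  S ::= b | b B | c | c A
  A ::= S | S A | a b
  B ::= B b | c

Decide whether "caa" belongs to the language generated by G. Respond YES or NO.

Convert to CNF:
  S -> T1 B | T2 A | b | c
  A -> S A | T0 T1 | T1 B | T2 A | b | c
  B -> B T1 | c
  T0 -> a
  T1 -> b
  T2 -> c

CYK fill:
  [0..0]={A,B,S,T2}  "c"  orig:{A,B,S}
  [1..1]={T0}  "a"  orig:{}
  [2..2]={T0}  "a"  orig:{}
  [0..1]=∅  "ca"
  [1..2]=∅  "aa"
  [0..2]=∅  "caa"

S ∉ T[0,2] ⇒ NO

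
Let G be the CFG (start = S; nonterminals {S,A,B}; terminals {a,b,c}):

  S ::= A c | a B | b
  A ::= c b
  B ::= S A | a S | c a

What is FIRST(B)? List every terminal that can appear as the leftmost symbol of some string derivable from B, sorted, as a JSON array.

FIRST sets, iterate to fixpoint:
[1]
  A via A→c b: +{c}
  B via B→a S: +{a}
  B via B→c a: +{c}
  S via S→A c: +{c}
  S via S→a B: +{a}
  S via S→b: +{b}
  S: {a,b,c}  A: {c}  B: {a,c}
[2]
  B via B→S A: +{b}
  S: {a,b,c}  A: {c}  B: {a,b,c}
[3] — fixpoint
  S: {a,b,c}  A: {c}  B: {a,b,c}

FIRST(B) = ["a", "b", "c"]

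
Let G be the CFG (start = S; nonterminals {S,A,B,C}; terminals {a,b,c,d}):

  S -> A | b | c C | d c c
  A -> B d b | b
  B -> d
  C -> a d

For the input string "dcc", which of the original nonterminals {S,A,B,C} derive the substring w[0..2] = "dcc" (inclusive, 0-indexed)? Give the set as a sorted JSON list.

CNF form of G:
  S -> B X5 | T0 X6 | T3 C | b
  A -> B X4 | b
  B -> d
  C -> T2 T0
  T0 -> d
  T1 -> b
  T2 -> a
  T3 -> c
  X4 -> T0 T1
  X5 -> T0 T1
  X6 -> T3 T3

CYK fill (cells [i..j] with 0 ≤ i ≤ j ≤ 2 only):
  cell(0,0) d: {B,T0}  orig:{B}
  cell(1,1) c: {T3}  orig:{}
  cell(2,2) c: {T3}  orig:{}
  cell(0,1) dc: ∅
  cell(1,2) cc: {X6}  orig:{}
  cell(0,2) dcc: {S}

Original NTs in T[0,2] deriving "dcc": ["S"]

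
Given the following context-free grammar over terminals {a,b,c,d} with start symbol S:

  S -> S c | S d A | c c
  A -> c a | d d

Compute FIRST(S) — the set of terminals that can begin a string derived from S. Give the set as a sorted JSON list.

FIRST iteration:
iter 1:
  A via A→c a: +{c}
  A via A→d d: +{d}
  S via S→c c: +{c}
  S: {c}  A: {c,d}
iter 2: (stable)
  S: {c}  A: {c,d}

FIRST(S) = ["c"]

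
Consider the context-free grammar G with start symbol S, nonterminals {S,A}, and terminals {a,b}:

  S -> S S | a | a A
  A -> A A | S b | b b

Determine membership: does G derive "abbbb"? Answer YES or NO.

CNF form of G:
  S -> S S | T1 A | a
  A -> A A | S T0 | T0 T0
  T0 -> b
  T1 -> a

CYK fill:
  T[0,0] 'a' = {S,T1}  orig:{S}
  T[1,1] 'b' = {T0}  orig:{}
  T[2,2] 'b' = {T0}  orig:{}
  T[3,3] 'b' = {T0}  orig:{}
  T[4,4] 'b' = {T0}  orig:{}
  T[0,1] 'ab' = {A}
  T[1,2] 'bb' = {A}
  T[2,3] 'bb' = {A}
  T[3,4] 'bb' = {A}
  T[0,2] 'abb' = {S}
  T[1,3] 'bbb' = ∅
  T[2,4] 'bbb' = ∅
  T[0,3] 'abbb' = {A}
  T[1,4] 'bbbb' = {A}
  T[0,4] 'abbbb' = {S}

S ∈ T[0,4] ⇒ YES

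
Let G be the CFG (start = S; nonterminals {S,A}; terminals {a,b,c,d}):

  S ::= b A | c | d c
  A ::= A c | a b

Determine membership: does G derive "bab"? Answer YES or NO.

Convert to CNF:
  S -> T2 A | T3 T0 | c
  A -> A T0 | T1 T2
  T0 -> c
  T1 -> a
  T2 -> b
  T3 -> d

CYK fill:
  T[0,0] 'b' = {T2}  orig:{}
  T[1,1] 'a' = {T1}  orig:{}
  T[2,2] 'b' = {T2}  orig:{}
  T[0,1] 'ba' = ∅
  T[1,2] 'ab' = {A}
  T[0,2] 'bab' = {S}

S ∈ T[0,2] ⇒ YES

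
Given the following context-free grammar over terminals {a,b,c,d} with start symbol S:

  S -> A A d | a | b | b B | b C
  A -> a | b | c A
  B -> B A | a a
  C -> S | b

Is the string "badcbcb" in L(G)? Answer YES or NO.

CNF form of G:
  S -> A X5 | T3 B | T3 C | a | b
  A -> T0 A | a | b
  B -> B A | T1 T1
  C -> A X4 | T3 B | T3 C | a | b
  T0 -> c
  T1 -> a
  T2 -> d
  T3 -> b
  X4 -> A T2
  X5 -> A T2

CYK fill:
  [0..0]={A,C,S,T3}  "b"  orig:{A,C,S}
  [1..1]={A,C,S,T1}  "a"  orig:{A,C,S}
  [2..2]={T2}  "d"  orig:{}
  [3..3]={T0}  "c"  orig:{}
  [4..4]={A,C,S,T3}  "b"  orig:{A,C,S}
  [5..5]={T0}  "c"  orig:{}
  [6..6]={A,C,S,T3}  "b"  orig:{A,C,S}
  [0..1]={C,S}  "ba"
  [1..2]={X4,X5}  "ad"  orig:{}
  [2..3]=∅  "dc"
  [3..4]={A}  "cb"
  [4..5]=∅  "bc"
  [5..6]={A}  "cb"
  [0..2]={C,S}  "bad"
  [1..3]=∅  "adc"
  [2..4]=∅  "dcb"
  [3..5]=∅  "cbc"
  [4..6]=∅  "bcb"
  [0..3]=∅  "badc"
  [1..4]=∅  "adcb"
  [2..5]=∅  "dcbc"
  [3..6]=∅  "cbcb"
  [0..4]=∅  "badcb"
  [1..5]=∅  "adcbc"
  [2..6]=∅  "dcbcb"
  [0..5]=∅  "badcbc"
  [1..6]=∅  "adcbcb"
  [0..6]=∅  "badcbcb"

S ∉ T[0,6] ⇒ NO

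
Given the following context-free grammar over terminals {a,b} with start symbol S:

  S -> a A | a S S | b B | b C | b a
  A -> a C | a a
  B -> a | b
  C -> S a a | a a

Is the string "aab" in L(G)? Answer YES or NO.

Convert to CNF:
  S -> T0 A | T0 X3 | T1 B | T1 C | T1 T0
  A -> T0 C | T0 T0
  B -> a | b
  C -> S X2 | T0 T0
  T0 -> a
  T1 -> b
  X2 -> T0 T0
  X3 -> S S

CYK fill:
  cell(0,0) a: {B,T0}  orig:{B}
  cell(1,1) a: {B,T0}  orig:{B}
  cell(2,2) b: {B,T1}  orig:{B}
  cell(0,1) aa: {A,C,X2}  orig:{A,C}
  cell(1,2) ab: ∅
  cell(0,2) aab: ∅

S ∉ T[0,2] ⇒ NO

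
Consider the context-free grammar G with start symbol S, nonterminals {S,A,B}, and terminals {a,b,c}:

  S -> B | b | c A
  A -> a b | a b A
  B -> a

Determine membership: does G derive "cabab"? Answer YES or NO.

CNF form of G:
  S -> T2 A | a | b
  A -> T0 T1 | T0 X3
  B -> a
  T0 -> a
  T1 -> b
  T2 -> c
  X3 -> T1 A

CYK fill:
  [0..0]={T2}  "c"  orig:{}
  [1..1]={B,S,T0}  "a"  orig:{B,S}
  [2..2]={S,T1}  "b"  orig:{S}
  [3..3]={B,S,T0}  "a"  orig:{B,S}
  [4..4]={S,T1}  "b"  orig:{S}
  [0..1]=∅  "ca"
  [1..2]={A}  "ab"
  [2..3]=∅  "ba"
  [3..4]={A}  "ab"
  [0..2]={S}  "cab"
  [1..3]=∅  "aba"
  [2..4]={X3}  "bab"  orig:{}
  [0..3]=∅  "caba"
  [1..4]={A}  "abab"
  [0..4]={S}  "cabab"

S ∈ T[0,4] ⇒ YES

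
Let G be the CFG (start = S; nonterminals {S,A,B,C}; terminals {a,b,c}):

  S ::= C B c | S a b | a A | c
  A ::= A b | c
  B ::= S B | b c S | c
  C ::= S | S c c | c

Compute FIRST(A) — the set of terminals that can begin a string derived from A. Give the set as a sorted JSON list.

FIRST iteration:
round 1:
  A via A→c: +{c}
  B via B→b c S: +{b}
  B via B→c: +{c}
  C via C→c: +{c}
  S via S→C B c: +{c}
  S via S→a A: +{a}
  S: {a,c}  A: {c}  B: {b,c}  C: {c}
round 2:
  B via B→S B: +{a}
  C via C→S: +{a}
  S: {a,c}  A: {c}  B: {a,b,c}  C: {a,c}
round 3: done
  S: {a,c}  A: {c}  B: {a,b,c}  C: {a,c}

FIRST(A) = ["c"]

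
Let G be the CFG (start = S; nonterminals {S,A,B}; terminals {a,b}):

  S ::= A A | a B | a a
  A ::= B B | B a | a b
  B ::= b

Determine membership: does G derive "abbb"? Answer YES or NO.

Convert to CNF:
  S -> A A | T0 B | T0 T0
  A -> B B | B T0 | T0 T1
  B -> b
  T0 -> a
  T1 -> b

Fill CYK table bottom-up:
  cell(0,0) a: {T0}  orig:{}
  cell(1,1) b: {B,T1}  orig:{B}
  cell(2,2) b: {B,T1}  orig:{B}
  cell(3,3) b: {B,T1}  orig:{B}
  cell(0,1) ab: {A,S}
  cell(1,2) bb: {A}
  cell(2,3) bb: {A}
  cell(0,2) abb: ∅
  cell(1,3) bbb: ∅
  cell(0,3) abbb: {S}

S ∈ T[0,3] ⇒ YES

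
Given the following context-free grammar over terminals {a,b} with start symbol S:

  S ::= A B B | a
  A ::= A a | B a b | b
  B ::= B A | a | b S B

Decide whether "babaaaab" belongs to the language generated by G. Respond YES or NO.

CNF form of G:
  S -> A X4 | a
  A -> A T0 | B X2 | b
  B -> B A | T1 X3 | a
  T0 -> a
  T1 -> b
  X2 -> T0 T1
  X3 -> S B
  X4 -> B B

CYK table (by increasing span):
  [0..0]={A,T1}  "b"  orig:{A}
  [1..1]={B,S,T0}  "a"  orig:{B,S}
  [2..2]={A,T1}  "b"  orig:{A}
  [3..3]={B,S,T0}  "a"  orig:{B,S}
  [4..4]={B,S,T0}  "a"  orig:{B,S}
  [5..5]={B,S,T0}  "a"  orig:{B,S}
  [6..6]={B,S,T0}  "a"  orig:{B,S}
  [7..7]={A,T1}  "b"  orig:{A}
  [0..1]={A}  "ba"
  [1..2]={B,X2}  "ab"  orig:{B}
  [2..3]={A}  "ba"
  [3..4]={X3,X4}  "aa"  orig:{}
  [4..5]={X3,X4}  "aa"  orig:{}
  [5..6]={X3,X4}  "aa"  orig:{}
  [6..7]={B,X2}  "ab"  orig:{B}
  [0..2]=∅  "bab"
  [1..3]={B,X4}  "aba"  orig:{B}
  [2..4]={A,B,S}  "baa"
  [3..5]=∅  "aaa"
  [4..6]=∅  "aaa"
  [5..7]={A,X3,X4}  "aab"  orig:{A}
  [0..3]={S}  "baba"
  [1..4]={B,X3,X4}  "abaa"  orig:{B}
  [2..5]={A,S,X3,X4}  "baaa"  orig:{A,S}
  [3..6]=∅  "aaaa"
  [4..7]={B}  "aaab"
  [0..4]={B,S,X3}  "babaa"  orig:{B,S}
  [1..5]={B,X4}  "abaaa"  orig:{B}
  [2..6]={A,S,X3}  "baaaa"  orig:{A,S}
  [3..7]={X3,X4}  "aaaab"  orig:{}
  [0..5]={S,X3,X4}  "babaaa"  orig:{S}
  [1..6]={B,X4}  "abaaaa"  orig:{B}
  [2..7]={B,S,X3}  "baaaab"  orig:{B,S}
  [0..6]={S,X3}  "babaaaa"  orig:{S}
  [1..7]={A,B,X3,X4}  "abaaaab"  orig:{A,B}
  [0..7]={B,S,X3}  "babaaaab"  orig:{B,S}

S ∈ T[0,7] ⇒ YES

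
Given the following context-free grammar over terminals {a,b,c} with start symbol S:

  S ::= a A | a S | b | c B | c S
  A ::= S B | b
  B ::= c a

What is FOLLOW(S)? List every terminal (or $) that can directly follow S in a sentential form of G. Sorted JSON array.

FIRST sets, iterate to fixpoint:
pass 1:
  A via A→b: +{b}
  B via B→c a: +{c}
  S via S→a A: +{a}
  S via S→b: +{b}
  S via S→c B: +{c}
  S: {a,b,c}  A: {b}  B: {c}
pass 2:
  A via A→S B: +{a,c}
  S: {a,b,c}  A: {a,b,c}  B: {c}
pass 3: (stable)
  S: {a,b,c}  A: {a,b,c}  B: {c}

FOLLOW sets:
seed FOLLOW(S) with $
round 1:
  A→S B: FOLLOW(S) ⊇ FIRST(B) = {c}; new: +{c}
  S→a A: FOLLOW(A) ⊇ FOLLOW(S) ⊇ {$,c}; new: +{$,c}
  S→c B: FOLLOW(B) ⊇ FOLLOW(S) ⊇ {$,c}; new: +{$,c}
  FOLLOW(S)={$,c}  FOLLOW(A)={$,c}  FOLLOW(B)={$,c}
round 2: done
  FOLLOW(S)={$,c}  FOLLOW(A)={$,c}  FOLLOW(B)={$,c}

FOLLOW(S) = ["$", "c"]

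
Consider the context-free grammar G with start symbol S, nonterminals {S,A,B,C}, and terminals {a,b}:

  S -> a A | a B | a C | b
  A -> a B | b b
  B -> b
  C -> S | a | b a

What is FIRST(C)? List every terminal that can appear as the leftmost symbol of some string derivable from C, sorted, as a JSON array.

FIRST sets, iterate to fixpoint:
iter 1:
  A via A→a B: +{a}
  A via A→b b: +{b}
  B via B→b: +{b}
  C via C→a: +{a}
  C via C→b a: +{b}
  S via S→a A: +{a}
  S via S→b: +{b}
  S: {a,b}  A: {a,b}  B: {b}  C: {a,b}
iter 2: — fixpoint
  S: {a,b}  A: {a,b}  B: {b}  C: {a,b}

FIRST(C) = ["a", "b"]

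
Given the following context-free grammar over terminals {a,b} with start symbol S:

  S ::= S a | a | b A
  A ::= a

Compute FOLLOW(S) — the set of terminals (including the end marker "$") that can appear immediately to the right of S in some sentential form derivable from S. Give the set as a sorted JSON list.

Compute FIRST by fixpoint:
iter 1:
  A via A→a: +{a}
  S via S→a: +{a}
  S via S→b A: +{b}
  FIRST(S)={a,b}  FIRST(A)={a}
iter 2: — fixpoint
  FIRST(S)={a,b}  FIRST(A)={a}

FOLLOW iteration:
initialize: $ ∈ FOLLOW(S)
pass 1:
  S→S a: FOLLOW(S) ⊇ FIRST(a) = {a}; new: +{a}
  S→b A: FOLLOW(A) ⊇ FOLLOW(S) ⊇ {$,a}; new: +{$,a}
  FOLLOW(S)={$,a}  FOLLOW(A)={$,a}
pass 2: done
  FOLLOW(S)={$,a}  FOLLOW(A)={$,a}

FOLLOW(S) = ["$", "a"]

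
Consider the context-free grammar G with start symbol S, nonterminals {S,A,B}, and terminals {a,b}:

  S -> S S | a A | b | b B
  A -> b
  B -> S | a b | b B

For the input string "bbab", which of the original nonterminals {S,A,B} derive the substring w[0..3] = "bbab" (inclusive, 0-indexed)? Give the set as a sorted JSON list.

CNF form of G:
  S -> S S | T0 A | T1 B | b
  A -> b
  B -> S S | T0 A | T0 T1 | T1 B | b
  T0 -> a
  T1 -> b

CYK table (by increasing span), restricted to cells inside w[0..3]:
  cell(0,0) b: {A,B,S,T1}  orig:{A,B,S}
  cell(1,1) b: {A,B,S,T1}  orig:{A,B,S}
  cell(2,2) a: {T0}  orig:{}
  cell(3,3) b: {A,B,S,T1}  orig:{A,B,S}
  cell(0,1) bb: {B,S}
  cell(1,2) ba: ∅
  cell(2,3) ab: {B,S}
  cell(0,2) bba: ∅
  cell(1,3) bab: {B,S}
  cell(0,3) bbab: {B,S}

Original NTs in T[0,3] deriving "bbab": ["B", "S"]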